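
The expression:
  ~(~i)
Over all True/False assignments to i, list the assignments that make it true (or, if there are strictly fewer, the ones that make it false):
is true only for:
  i=True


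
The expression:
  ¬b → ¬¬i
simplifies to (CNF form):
b ∨ i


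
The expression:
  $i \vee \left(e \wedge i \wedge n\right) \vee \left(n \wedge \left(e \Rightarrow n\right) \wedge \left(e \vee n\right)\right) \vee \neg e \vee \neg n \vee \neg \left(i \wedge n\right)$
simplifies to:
$\text{True}$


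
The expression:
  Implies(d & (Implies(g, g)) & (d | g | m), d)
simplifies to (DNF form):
True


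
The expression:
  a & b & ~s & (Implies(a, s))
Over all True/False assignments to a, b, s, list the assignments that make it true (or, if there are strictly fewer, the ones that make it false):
is never true.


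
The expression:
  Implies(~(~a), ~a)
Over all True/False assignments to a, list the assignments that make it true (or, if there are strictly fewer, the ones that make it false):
is true only for:
  a=False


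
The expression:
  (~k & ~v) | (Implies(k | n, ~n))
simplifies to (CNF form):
(~k | ~n) & (~n | ~v)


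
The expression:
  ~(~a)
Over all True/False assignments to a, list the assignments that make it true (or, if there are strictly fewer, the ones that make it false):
is true only for:
  a=True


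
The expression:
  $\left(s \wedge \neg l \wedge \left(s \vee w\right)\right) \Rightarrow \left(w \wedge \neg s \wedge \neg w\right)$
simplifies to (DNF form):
$l \vee \neg s$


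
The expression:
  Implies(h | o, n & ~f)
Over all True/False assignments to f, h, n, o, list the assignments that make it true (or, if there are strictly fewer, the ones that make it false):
is true only for:
  f=False, h=False, n=False, o=False;
  f=False, h=False, n=True, o=False;
  f=False, h=False, n=True, o=True;
  f=False, h=True, n=True, o=False;
  f=False, h=True, n=True, o=True;
  f=True, h=False, n=False, o=False;
  f=True, h=False, n=True, o=False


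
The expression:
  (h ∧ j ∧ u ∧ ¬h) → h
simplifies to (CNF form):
True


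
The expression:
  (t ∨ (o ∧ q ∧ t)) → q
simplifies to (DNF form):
q ∨ ¬t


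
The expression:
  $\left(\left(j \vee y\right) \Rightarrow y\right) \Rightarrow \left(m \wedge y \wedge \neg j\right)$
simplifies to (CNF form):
$\left(j \vee m\right) \wedge \left(j \vee y\right) \wedge \left(\neg j \vee \neg y\right)$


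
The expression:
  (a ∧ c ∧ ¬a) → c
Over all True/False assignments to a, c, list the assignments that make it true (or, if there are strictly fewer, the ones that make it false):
is always true.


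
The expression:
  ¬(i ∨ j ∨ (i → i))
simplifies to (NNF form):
False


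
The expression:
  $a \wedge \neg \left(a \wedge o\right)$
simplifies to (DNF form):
$a \wedge \neg o$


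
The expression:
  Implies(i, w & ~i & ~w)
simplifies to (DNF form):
~i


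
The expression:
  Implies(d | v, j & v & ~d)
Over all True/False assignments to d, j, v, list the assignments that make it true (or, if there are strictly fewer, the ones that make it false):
is true only for:
  d=False, j=False, v=False;
  d=False, j=True, v=False;
  d=False, j=True, v=True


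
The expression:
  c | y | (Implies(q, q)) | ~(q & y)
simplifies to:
True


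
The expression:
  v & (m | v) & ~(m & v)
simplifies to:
v & ~m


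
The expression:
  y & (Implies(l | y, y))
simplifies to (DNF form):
y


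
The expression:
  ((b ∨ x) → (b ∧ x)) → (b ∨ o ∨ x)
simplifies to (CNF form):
b ∨ o ∨ x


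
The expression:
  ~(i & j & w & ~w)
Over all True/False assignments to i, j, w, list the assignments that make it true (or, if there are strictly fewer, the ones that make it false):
is always true.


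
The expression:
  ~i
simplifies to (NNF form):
~i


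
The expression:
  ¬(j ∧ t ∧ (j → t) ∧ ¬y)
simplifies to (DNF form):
y ∨ ¬j ∨ ¬t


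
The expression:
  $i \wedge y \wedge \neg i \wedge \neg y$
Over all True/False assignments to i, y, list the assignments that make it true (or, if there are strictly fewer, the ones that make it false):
is never true.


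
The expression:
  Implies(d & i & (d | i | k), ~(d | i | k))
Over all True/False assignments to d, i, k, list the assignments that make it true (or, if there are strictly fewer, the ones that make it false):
is false only for:
  d=True, i=True, k=False;
  d=True, i=True, k=True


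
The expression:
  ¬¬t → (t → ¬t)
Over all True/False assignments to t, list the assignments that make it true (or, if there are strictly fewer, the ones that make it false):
is true only for:
  t=False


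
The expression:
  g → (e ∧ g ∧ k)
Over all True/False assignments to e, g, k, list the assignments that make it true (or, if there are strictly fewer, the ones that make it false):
is false only for:
  e=False, g=True, k=False;
  e=False, g=True, k=True;
  e=True, g=True, k=False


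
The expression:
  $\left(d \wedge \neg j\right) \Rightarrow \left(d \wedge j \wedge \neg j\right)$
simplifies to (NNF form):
$j \vee \neg d$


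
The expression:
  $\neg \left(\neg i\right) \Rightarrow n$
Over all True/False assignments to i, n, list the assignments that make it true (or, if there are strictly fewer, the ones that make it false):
is false only for:
  i=True, n=False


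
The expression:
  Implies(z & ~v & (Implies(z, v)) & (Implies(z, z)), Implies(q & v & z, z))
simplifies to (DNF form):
True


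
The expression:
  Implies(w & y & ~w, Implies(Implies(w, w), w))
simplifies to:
True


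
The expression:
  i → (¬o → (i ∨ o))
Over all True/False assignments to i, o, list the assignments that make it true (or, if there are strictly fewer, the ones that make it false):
is always true.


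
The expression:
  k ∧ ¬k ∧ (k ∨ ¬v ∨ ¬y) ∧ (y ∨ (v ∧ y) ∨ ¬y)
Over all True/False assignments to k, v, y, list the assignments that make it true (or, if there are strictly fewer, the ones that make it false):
is never true.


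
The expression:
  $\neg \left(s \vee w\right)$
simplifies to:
$\neg s \wedge \neg w$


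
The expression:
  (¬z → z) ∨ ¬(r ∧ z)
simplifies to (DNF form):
True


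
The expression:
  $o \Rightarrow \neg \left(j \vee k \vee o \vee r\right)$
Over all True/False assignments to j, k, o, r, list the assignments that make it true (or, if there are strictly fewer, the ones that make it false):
is true only for:
  j=False, k=False, o=False, r=False;
  j=False, k=False, o=False, r=True;
  j=False, k=True, o=False, r=False;
  j=False, k=True, o=False, r=True;
  j=True, k=False, o=False, r=False;
  j=True, k=False, o=False, r=True;
  j=True, k=True, o=False, r=False;
  j=True, k=True, o=False, r=True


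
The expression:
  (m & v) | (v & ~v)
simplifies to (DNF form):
m & v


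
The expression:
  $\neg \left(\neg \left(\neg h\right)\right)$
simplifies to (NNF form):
$\neg h$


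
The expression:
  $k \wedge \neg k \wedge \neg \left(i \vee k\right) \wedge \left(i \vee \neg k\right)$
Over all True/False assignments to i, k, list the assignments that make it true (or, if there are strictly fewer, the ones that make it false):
is never true.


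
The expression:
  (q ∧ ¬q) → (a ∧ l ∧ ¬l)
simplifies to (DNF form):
True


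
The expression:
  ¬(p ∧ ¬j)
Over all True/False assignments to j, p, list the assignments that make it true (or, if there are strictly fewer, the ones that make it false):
is false only for:
  j=False, p=True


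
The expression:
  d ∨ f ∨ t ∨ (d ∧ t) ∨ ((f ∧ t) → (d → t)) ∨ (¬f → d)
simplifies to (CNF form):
True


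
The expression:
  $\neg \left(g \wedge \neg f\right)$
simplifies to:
$f \vee \neg g$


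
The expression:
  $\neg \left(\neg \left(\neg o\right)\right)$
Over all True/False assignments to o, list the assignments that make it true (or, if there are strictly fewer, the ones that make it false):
is true only for:
  o=False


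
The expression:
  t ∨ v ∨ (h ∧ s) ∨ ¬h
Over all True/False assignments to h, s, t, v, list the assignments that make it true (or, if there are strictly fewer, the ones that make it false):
is false only for:
  h=True, s=False, t=False, v=False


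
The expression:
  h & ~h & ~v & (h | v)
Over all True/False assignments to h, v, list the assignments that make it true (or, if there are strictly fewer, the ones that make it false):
is never true.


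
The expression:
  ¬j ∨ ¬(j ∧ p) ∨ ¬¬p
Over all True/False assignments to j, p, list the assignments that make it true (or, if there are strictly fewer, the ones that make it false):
is always true.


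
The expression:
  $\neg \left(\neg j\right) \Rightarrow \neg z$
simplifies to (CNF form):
$\neg j \vee \neg z$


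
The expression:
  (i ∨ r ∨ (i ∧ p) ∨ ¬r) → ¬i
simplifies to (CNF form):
¬i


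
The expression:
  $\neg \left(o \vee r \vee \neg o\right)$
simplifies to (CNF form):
$\text{False}$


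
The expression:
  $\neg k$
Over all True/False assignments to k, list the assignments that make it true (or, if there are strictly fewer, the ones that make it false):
is true only for:
  k=False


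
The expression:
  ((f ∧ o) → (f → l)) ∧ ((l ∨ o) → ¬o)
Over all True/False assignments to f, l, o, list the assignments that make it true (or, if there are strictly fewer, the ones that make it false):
is true only for:
  f=False, l=False, o=False;
  f=False, l=True, o=False;
  f=True, l=False, o=False;
  f=True, l=True, o=False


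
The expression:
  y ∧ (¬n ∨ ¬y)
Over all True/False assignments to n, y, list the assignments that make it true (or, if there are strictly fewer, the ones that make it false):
is true only for:
  n=False, y=True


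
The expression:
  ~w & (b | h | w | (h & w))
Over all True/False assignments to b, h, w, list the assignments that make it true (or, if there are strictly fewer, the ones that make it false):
is true only for:
  b=False, h=True, w=False;
  b=True, h=False, w=False;
  b=True, h=True, w=False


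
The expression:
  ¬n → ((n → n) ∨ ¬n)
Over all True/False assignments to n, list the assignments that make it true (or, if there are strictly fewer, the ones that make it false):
is always true.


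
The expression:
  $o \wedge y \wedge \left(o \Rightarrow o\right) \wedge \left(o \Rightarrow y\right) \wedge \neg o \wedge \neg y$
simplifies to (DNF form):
$\text{False}$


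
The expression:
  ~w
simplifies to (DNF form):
~w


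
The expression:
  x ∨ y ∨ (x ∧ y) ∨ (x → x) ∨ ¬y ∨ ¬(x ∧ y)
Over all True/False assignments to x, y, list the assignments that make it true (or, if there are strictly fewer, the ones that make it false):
is always true.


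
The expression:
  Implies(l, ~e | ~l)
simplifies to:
~e | ~l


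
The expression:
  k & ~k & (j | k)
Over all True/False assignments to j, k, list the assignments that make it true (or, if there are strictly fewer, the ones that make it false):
is never true.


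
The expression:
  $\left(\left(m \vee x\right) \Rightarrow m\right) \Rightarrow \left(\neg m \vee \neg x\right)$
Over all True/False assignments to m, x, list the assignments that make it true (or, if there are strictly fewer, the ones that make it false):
is false only for:
  m=True, x=True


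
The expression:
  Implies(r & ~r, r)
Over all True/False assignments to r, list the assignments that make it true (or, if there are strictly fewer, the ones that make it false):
is always true.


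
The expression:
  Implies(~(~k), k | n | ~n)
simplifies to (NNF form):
True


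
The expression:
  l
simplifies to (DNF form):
l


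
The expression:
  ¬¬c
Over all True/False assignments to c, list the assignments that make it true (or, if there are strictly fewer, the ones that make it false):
is true only for:
  c=True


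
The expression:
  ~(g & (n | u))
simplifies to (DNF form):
~g | (~n & ~u)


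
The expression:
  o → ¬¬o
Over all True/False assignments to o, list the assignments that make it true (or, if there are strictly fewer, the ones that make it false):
is always true.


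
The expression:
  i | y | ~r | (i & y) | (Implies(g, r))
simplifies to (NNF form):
True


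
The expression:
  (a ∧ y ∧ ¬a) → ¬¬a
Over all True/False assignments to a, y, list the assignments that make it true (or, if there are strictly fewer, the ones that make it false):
is always true.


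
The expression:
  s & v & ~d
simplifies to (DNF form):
s & v & ~d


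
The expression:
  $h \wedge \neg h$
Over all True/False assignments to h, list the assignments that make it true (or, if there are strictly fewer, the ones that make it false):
is never true.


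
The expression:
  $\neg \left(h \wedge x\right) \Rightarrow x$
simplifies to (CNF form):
$x$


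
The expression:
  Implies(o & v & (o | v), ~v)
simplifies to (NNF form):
~o | ~v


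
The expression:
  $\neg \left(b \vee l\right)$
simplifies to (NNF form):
$\neg b \wedge \neg l$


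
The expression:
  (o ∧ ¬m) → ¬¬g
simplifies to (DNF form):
g ∨ m ∨ ¬o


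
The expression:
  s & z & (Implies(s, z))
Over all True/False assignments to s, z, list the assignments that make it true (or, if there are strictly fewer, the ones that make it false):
is true only for:
  s=True, z=True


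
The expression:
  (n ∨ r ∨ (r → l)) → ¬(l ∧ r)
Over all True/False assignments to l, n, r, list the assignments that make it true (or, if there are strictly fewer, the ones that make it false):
is false only for:
  l=True, n=False, r=True;
  l=True, n=True, r=True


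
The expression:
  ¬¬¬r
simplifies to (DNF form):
¬r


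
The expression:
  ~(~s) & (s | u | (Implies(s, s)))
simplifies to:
s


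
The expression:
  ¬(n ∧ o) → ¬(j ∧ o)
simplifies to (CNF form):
n ∨ ¬j ∨ ¬o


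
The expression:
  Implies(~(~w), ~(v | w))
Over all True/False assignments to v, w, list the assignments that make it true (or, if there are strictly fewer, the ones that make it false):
is true only for:
  v=False, w=False;
  v=True, w=False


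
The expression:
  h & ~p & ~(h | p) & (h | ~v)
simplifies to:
False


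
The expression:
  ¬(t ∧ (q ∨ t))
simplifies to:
¬t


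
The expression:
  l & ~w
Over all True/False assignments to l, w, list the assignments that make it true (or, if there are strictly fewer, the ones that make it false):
is true only for:
  l=True, w=False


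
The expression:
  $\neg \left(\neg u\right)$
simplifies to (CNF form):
$u$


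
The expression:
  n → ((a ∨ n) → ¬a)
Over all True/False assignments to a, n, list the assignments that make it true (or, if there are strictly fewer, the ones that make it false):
is false only for:
  a=True, n=True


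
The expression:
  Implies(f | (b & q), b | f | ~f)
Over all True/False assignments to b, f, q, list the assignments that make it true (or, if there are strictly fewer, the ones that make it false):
is always true.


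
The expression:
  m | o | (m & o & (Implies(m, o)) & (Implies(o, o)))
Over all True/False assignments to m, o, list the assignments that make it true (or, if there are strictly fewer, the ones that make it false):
is false only for:
  m=False, o=False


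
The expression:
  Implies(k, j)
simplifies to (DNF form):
j | ~k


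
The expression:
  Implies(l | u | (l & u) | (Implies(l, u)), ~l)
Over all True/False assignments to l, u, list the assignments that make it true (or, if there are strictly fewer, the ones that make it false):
is true only for:
  l=False, u=False;
  l=False, u=True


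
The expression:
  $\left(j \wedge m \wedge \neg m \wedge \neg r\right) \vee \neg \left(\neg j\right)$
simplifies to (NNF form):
$j$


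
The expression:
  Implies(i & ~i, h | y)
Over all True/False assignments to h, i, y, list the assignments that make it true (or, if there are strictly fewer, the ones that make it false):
is always true.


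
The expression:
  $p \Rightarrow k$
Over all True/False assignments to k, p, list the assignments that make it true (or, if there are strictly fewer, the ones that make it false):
is false only for:
  k=False, p=True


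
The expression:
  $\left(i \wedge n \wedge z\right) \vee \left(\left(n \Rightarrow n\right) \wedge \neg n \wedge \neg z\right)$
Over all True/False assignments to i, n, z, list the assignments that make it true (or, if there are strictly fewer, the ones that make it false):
is true only for:
  i=False, n=False, z=False;
  i=True, n=False, z=False;
  i=True, n=True, z=True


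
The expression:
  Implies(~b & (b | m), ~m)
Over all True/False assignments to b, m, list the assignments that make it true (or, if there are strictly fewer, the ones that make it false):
is false only for:
  b=False, m=True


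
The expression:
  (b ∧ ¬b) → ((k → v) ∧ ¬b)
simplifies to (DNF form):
True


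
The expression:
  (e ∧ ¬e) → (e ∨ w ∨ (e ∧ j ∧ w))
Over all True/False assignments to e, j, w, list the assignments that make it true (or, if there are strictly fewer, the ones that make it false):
is always true.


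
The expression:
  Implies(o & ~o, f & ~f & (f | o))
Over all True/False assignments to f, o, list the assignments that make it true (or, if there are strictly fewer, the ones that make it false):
is always true.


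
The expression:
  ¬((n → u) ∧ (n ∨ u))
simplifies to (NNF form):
¬u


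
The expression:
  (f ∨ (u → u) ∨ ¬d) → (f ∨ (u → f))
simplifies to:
f ∨ ¬u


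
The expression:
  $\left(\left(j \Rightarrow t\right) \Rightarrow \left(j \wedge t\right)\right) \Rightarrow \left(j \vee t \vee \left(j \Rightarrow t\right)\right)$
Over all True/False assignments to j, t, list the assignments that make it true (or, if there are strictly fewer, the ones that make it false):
is always true.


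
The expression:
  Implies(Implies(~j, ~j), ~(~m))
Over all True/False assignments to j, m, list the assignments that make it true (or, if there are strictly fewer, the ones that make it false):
is true only for:
  j=False, m=True;
  j=True, m=True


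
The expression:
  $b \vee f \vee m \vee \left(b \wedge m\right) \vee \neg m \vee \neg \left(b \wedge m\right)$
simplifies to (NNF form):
$\text{True}$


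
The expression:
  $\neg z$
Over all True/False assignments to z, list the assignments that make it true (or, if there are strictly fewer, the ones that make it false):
is true only for:
  z=False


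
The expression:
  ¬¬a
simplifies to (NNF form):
a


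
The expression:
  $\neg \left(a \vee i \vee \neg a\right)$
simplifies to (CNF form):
$\text{False}$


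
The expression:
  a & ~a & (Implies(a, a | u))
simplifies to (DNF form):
False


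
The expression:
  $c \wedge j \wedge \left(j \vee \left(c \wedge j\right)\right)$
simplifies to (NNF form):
$c \wedge j$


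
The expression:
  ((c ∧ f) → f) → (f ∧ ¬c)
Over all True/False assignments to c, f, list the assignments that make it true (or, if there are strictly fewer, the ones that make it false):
is true only for:
  c=False, f=True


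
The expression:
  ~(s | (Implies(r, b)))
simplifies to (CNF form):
r & ~b & ~s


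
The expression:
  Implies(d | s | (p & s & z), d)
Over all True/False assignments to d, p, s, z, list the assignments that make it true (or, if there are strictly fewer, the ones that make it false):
is false only for:
  d=False, p=False, s=True, z=False;
  d=False, p=False, s=True, z=True;
  d=False, p=True, s=True, z=False;
  d=False, p=True, s=True, z=True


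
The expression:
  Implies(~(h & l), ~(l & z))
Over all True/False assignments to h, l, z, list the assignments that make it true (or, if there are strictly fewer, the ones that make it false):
is false only for:
  h=False, l=True, z=True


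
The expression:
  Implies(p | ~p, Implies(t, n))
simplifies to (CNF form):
n | ~t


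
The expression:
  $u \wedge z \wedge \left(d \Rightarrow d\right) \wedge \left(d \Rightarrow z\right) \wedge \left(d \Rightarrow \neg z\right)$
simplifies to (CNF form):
$u \wedge z \wedge \neg d$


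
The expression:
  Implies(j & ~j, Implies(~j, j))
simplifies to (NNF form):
True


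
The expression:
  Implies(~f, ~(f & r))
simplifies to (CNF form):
True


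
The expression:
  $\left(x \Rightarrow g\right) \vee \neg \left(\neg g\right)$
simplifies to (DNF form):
$g \vee \neg x$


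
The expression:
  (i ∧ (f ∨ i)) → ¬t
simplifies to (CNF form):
¬i ∨ ¬t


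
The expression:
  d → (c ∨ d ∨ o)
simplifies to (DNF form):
True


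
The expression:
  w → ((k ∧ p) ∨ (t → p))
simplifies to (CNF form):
p ∨ ¬t ∨ ¬w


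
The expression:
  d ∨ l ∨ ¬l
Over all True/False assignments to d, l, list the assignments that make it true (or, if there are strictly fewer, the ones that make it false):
is always true.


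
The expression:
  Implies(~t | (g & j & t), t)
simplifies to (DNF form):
t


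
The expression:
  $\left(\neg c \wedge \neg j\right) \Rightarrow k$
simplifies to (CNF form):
$c \vee j \vee k$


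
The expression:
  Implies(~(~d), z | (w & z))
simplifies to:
z | ~d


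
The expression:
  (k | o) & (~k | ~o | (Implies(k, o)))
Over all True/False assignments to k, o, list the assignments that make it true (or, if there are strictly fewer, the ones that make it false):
is false only for:
  k=False, o=False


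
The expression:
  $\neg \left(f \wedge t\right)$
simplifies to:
$\neg f \vee \neg t$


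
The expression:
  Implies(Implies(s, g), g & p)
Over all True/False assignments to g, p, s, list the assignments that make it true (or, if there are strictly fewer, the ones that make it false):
is true only for:
  g=False, p=False, s=True;
  g=False, p=True, s=True;
  g=True, p=True, s=False;
  g=True, p=True, s=True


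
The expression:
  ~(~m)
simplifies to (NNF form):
m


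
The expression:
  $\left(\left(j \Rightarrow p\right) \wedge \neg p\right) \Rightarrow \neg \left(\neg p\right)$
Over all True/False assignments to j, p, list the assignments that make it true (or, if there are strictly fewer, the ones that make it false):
is false only for:
  j=False, p=False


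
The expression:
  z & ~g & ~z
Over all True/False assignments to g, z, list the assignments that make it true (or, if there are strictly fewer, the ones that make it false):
is never true.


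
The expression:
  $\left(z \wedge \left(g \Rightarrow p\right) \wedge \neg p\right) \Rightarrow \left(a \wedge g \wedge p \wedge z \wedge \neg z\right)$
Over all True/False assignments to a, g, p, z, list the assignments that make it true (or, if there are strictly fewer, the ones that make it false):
is false only for:
  a=False, g=False, p=False, z=True;
  a=True, g=False, p=False, z=True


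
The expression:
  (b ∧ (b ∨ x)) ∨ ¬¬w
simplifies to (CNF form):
b ∨ w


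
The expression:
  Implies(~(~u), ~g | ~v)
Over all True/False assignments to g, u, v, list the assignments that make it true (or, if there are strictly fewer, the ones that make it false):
is false only for:
  g=True, u=True, v=True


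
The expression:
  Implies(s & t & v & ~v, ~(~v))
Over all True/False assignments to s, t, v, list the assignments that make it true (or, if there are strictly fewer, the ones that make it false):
is always true.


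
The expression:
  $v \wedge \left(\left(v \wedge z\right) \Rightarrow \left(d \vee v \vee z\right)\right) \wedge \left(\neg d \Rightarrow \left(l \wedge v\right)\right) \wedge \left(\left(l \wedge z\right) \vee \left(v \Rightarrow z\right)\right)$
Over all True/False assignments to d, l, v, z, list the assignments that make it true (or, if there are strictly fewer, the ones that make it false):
is true only for:
  d=False, l=True, v=True, z=True;
  d=True, l=False, v=True, z=True;
  d=True, l=True, v=True, z=True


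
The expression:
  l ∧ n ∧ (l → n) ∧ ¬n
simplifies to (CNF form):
False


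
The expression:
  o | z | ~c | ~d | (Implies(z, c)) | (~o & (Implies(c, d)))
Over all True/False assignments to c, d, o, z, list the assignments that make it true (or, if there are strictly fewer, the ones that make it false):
is always true.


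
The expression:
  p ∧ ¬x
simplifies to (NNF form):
p ∧ ¬x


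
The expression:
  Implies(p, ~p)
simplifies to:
~p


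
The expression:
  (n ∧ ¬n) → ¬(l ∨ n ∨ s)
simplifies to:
True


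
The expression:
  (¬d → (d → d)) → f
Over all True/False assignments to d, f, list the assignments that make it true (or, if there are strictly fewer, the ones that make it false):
is true only for:
  d=False, f=True;
  d=True, f=True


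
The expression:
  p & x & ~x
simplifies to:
False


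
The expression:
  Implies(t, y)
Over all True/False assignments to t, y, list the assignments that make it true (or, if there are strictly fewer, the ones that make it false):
is false only for:
  t=True, y=False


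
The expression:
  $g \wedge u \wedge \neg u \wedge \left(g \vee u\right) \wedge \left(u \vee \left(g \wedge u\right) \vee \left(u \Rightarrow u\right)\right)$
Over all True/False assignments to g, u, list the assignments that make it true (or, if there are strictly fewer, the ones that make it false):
is never true.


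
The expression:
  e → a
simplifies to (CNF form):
a ∨ ¬e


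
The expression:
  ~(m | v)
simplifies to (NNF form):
~m & ~v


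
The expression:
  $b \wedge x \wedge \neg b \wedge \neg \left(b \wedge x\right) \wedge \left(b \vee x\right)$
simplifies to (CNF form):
$\text{False}$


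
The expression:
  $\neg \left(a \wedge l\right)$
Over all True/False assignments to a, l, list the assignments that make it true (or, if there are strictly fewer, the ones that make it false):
is false only for:
  a=True, l=True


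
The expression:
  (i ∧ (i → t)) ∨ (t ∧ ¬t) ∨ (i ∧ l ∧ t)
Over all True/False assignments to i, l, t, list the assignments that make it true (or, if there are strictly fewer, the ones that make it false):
is true only for:
  i=True, l=False, t=True;
  i=True, l=True, t=True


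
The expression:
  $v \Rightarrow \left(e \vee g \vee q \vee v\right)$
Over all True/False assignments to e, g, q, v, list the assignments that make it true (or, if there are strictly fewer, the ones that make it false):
is always true.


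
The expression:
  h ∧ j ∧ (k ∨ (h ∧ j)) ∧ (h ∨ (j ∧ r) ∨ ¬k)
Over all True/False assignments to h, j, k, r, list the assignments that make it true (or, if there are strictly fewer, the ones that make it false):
is true only for:
  h=True, j=True, k=False, r=False;
  h=True, j=True, k=False, r=True;
  h=True, j=True, k=True, r=False;
  h=True, j=True, k=True, r=True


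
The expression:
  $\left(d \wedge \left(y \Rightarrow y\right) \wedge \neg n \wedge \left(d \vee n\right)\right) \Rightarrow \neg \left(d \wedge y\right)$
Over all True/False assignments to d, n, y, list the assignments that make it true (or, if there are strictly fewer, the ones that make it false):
is false only for:
  d=True, n=False, y=True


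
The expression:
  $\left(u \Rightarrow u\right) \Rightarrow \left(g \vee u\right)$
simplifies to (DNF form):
$g \vee u$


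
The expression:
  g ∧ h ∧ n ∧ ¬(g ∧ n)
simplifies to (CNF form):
False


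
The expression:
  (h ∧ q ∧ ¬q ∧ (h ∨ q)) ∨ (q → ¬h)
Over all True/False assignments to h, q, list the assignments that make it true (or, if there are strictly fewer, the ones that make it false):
is false only for:
  h=True, q=True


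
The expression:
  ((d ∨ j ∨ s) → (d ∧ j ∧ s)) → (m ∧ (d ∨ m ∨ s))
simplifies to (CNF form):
(d ∨ j ∨ m ∨ s) ∧ (m ∨ ¬d ∨ ¬j ∨ ¬s)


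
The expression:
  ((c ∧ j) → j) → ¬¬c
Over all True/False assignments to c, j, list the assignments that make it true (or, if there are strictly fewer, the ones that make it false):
is true only for:
  c=True, j=False;
  c=True, j=True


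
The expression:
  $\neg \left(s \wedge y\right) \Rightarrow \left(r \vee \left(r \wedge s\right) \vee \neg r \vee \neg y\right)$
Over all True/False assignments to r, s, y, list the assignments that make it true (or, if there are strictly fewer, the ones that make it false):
is always true.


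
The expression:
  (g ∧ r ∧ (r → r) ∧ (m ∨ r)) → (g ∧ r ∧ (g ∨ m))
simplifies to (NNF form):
True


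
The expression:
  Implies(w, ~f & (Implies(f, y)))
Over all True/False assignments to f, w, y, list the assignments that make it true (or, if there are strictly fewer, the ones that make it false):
is false only for:
  f=True, w=True, y=False;
  f=True, w=True, y=True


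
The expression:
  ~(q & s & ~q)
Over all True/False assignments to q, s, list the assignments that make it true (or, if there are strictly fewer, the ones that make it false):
is always true.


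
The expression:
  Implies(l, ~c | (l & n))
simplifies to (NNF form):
n | ~c | ~l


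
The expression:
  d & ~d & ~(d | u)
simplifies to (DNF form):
False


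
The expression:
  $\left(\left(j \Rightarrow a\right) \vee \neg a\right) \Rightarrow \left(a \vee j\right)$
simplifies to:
$a \vee j$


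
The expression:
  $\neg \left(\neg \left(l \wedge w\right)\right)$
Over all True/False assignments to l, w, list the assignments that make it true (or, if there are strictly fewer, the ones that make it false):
is true only for:
  l=True, w=True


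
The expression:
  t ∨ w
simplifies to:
t ∨ w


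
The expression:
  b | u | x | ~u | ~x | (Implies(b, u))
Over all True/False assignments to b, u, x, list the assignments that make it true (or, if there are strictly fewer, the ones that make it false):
is always true.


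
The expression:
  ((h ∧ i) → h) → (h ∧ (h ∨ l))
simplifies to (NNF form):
h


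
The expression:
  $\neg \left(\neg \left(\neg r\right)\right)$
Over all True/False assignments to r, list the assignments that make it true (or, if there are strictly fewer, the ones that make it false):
is true only for:
  r=False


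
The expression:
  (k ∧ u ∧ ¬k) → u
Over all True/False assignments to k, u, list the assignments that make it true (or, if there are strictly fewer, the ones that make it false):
is always true.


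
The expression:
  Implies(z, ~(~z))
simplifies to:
True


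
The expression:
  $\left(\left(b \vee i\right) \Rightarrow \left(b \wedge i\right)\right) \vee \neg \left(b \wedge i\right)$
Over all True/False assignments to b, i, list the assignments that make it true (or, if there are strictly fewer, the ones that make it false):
is always true.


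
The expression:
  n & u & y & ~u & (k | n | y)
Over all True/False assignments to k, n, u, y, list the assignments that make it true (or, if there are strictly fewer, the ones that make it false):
is never true.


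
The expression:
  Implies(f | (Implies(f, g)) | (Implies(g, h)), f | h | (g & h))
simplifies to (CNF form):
f | h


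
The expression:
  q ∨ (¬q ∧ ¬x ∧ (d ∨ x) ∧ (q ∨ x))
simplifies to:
q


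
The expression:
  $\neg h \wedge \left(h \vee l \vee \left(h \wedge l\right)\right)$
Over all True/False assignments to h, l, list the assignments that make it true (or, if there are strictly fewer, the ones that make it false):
is true only for:
  h=False, l=True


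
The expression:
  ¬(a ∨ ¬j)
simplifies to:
j ∧ ¬a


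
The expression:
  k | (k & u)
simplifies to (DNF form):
k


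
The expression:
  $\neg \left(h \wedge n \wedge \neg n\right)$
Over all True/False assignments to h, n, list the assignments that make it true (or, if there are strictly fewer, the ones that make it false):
is always true.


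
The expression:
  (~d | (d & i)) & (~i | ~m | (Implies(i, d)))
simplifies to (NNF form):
(i | ~d) & (d | ~i | ~m)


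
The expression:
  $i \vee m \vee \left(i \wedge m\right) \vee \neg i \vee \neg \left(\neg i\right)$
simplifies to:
$\text{True}$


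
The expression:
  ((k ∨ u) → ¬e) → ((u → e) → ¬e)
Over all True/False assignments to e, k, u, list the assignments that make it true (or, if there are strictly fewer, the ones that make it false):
is false only for:
  e=True, k=False, u=False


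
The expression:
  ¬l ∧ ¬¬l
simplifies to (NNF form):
False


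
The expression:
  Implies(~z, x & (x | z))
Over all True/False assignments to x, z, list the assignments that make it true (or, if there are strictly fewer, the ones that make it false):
is false only for:
  x=False, z=False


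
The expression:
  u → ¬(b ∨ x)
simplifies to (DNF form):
(¬b ∧ ¬x) ∨ ¬u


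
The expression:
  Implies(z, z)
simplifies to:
True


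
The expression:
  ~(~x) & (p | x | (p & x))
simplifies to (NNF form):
x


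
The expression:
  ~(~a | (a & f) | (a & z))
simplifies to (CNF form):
a & ~f & ~z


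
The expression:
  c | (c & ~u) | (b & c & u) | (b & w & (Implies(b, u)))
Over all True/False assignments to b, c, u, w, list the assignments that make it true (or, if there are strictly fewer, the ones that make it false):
is false only for:
  b=False, c=False, u=False, w=False;
  b=False, c=False, u=False, w=True;
  b=False, c=False, u=True, w=False;
  b=False, c=False, u=True, w=True;
  b=True, c=False, u=False, w=False;
  b=True, c=False, u=False, w=True;
  b=True, c=False, u=True, w=False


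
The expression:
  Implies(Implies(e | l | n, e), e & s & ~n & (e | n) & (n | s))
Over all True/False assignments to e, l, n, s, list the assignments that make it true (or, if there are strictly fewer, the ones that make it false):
is true only for:
  e=False, l=False, n=True, s=False;
  e=False, l=False, n=True, s=True;
  e=False, l=True, n=False, s=False;
  e=False, l=True, n=False, s=True;
  e=False, l=True, n=True, s=False;
  e=False, l=True, n=True, s=True;
  e=True, l=False, n=False, s=True;
  e=True, l=True, n=False, s=True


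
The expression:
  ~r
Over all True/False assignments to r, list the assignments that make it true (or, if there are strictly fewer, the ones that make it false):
is true only for:
  r=False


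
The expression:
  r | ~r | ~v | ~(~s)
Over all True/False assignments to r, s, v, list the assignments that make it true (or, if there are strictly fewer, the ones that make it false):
is always true.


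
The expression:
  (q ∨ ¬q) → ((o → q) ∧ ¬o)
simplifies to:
¬o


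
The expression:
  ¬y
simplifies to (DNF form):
¬y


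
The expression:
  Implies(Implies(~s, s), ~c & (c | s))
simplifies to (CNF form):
~c | ~s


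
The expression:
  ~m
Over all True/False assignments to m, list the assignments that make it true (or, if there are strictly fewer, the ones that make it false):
is true only for:
  m=False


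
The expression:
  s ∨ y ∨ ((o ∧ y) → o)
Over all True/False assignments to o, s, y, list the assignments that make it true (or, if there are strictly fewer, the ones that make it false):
is always true.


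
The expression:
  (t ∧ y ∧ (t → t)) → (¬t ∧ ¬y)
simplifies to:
¬t ∨ ¬y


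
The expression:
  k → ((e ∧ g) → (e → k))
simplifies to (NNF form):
True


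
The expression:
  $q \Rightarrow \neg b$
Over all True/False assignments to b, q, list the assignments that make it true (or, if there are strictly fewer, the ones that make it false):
is false only for:
  b=True, q=True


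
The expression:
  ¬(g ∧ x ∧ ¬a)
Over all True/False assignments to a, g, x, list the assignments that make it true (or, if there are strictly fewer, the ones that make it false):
is false only for:
  a=False, g=True, x=True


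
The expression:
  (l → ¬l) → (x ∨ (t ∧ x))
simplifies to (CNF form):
l ∨ x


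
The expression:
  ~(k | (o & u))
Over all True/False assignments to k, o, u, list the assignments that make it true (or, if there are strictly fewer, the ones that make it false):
is true only for:
  k=False, o=False, u=False;
  k=False, o=False, u=True;
  k=False, o=True, u=False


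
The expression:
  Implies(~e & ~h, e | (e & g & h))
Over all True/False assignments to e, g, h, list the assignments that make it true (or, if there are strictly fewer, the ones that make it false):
is false only for:
  e=False, g=False, h=False;
  e=False, g=True, h=False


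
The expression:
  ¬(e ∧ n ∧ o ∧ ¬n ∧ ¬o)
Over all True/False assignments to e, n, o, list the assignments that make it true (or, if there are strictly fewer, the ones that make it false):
is always true.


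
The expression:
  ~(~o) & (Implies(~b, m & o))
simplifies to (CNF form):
o & (b | m)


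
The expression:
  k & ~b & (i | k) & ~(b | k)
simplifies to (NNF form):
False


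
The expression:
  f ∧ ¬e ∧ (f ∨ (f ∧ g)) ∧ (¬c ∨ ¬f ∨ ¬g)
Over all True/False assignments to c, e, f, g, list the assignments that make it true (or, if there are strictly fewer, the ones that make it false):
is true only for:
  c=False, e=False, f=True, g=False;
  c=False, e=False, f=True, g=True;
  c=True, e=False, f=True, g=False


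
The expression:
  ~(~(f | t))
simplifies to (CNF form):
f | t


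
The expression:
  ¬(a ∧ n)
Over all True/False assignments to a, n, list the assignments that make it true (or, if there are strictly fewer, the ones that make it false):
is false only for:
  a=True, n=True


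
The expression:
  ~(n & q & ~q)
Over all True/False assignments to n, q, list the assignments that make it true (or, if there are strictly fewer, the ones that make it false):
is always true.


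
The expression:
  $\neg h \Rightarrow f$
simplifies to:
$f \vee h$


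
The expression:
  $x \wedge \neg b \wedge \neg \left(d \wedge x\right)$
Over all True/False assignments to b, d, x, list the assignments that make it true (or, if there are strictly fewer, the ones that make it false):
is true only for:
  b=False, d=False, x=True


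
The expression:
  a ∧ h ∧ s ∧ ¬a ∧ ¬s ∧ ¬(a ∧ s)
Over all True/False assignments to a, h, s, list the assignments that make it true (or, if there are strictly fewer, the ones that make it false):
is never true.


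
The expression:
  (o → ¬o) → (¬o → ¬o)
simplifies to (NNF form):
True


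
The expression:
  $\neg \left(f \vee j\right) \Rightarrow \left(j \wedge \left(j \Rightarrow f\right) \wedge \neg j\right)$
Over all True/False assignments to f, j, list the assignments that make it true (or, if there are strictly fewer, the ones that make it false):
is false only for:
  f=False, j=False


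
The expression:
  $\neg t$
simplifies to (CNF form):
$\neg t$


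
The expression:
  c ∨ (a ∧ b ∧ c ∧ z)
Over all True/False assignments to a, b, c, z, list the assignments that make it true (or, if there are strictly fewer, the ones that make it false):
is true only for:
  a=False, b=False, c=True, z=False;
  a=False, b=False, c=True, z=True;
  a=False, b=True, c=True, z=False;
  a=False, b=True, c=True, z=True;
  a=True, b=False, c=True, z=False;
  a=True, b=False, c=True, z=True;
  a=True, b=True, c=True, z=False;
  a=True, b=True, c=True, z=True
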